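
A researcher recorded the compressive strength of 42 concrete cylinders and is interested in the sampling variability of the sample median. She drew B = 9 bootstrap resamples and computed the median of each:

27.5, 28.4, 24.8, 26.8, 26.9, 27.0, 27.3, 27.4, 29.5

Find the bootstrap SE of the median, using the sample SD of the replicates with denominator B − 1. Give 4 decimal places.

SE* = 1.2673

Bootstrap SE is the standard deviation of the 9 replicate medians.
Mean of replicates: (27.5 + 28.4 + 24.8 + 26.8 + 26.9 + 27.0 + 27.3 + 27.4 + 29.5) / 9 = 245.60000 / 9 = 27.28889
Sum of squared deviations: (+0.21111)² + (+1.11111)² + (−2.48889)² + (−0.48889)² + (−0.38889)² + (−0.28889)² + (+0.01111)² + (+0.11111)² + (+2.21111)² = 12.84889
Variance = 12.84889 / 8 = 1.60611
SE* = √1.60611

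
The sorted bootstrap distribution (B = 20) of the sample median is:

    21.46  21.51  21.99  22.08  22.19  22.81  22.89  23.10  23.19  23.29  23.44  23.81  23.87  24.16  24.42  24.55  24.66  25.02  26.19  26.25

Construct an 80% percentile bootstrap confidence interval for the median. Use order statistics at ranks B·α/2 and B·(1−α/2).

(21.51, 25.02)

α = 0.20; lower rank = 20 × 0.100 = 2; upper rank = 20 × 0.900 = 18.
The 2nd smallest replicate is 21.51; the 18th is 25.02.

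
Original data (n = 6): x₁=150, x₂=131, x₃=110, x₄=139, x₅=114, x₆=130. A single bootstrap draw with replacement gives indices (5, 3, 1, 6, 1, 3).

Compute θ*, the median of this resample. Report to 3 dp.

Resample values: 114, 110, 150, 130, 150, 110.
Sorted: 110, 110, 114, 130, 150, 150
Median = average of the two middle values = 122.000

θ* = 122.000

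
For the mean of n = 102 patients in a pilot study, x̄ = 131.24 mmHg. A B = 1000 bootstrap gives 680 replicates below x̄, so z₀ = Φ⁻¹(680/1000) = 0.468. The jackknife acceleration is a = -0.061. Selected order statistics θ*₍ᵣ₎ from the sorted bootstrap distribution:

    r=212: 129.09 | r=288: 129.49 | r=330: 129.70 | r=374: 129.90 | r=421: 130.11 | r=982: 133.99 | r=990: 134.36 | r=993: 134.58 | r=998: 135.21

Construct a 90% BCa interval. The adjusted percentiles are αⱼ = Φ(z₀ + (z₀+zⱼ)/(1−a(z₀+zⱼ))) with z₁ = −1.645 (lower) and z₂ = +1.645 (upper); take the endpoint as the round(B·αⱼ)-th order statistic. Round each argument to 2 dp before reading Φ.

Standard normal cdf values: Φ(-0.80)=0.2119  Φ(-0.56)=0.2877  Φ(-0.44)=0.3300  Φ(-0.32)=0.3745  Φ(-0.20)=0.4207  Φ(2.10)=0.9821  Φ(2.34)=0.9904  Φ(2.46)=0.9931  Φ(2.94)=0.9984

Lower: z₀ + z₁ = 0.468 + (-1.645) = -1.177; 1 − a(z₀+z₁) = 1 − (-0.061)(-1.177) = 0.9282; argument = 0.468 + (-1.177)/0.9282 = -0.8000 → -0.80.
α₁ = Φ(-0.80) = 0.2119; rank = round(1000 × 0.2119) = 212; θ*₍212₎ = 129.09.
Upper: z₀ + z₂ = 2.113; 1 − a(z₀+z₂) = 1.1289; argument = 2.3397 → 2.34; α₂ = 0.9904; rank = 990; θ*₍990₎ = 134.36.

(129.09, 134.36)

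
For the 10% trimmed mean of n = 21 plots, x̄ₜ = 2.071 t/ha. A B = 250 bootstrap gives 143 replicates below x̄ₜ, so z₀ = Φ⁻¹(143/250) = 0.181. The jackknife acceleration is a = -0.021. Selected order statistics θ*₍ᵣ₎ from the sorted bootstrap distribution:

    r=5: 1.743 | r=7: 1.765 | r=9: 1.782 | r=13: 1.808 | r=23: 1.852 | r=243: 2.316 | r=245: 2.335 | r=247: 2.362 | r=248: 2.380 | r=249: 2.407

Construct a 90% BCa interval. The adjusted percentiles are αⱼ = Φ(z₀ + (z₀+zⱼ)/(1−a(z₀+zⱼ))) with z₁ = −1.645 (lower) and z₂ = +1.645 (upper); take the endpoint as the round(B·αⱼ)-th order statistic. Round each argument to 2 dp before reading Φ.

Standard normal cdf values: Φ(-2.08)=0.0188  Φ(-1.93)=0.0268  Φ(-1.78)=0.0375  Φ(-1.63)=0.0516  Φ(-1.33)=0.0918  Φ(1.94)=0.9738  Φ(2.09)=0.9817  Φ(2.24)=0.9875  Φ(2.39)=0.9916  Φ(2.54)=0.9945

Lower: z₀ + z₁ = 0.181 + (-1.645) = -1.464; 1 − a(z₀+z₁) = 1 − (-0.021)(-1.464) = 0.9693; argument = 0.181 + (-1.464)/0.9693 = -1.3294 → -1.33.
α₁ = Φ(-1.33) = 0.0918; rank = round(250 × 0.0918) = 23; θ*₍23₎ = 1.852.
Upper: z₀ + z₂ = 1.826; 1 − a(z₀+z₂) = 1.0383; argument = 1.9396 → 1.94; α₂ = 0.9738; rank = 243; θ*₍243₎ = 2.316.

(1.852, 2.316)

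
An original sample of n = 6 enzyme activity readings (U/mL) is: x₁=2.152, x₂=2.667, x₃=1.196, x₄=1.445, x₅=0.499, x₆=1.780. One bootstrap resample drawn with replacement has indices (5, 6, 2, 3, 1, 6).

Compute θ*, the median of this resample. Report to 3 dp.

Resample values: 0.499, 1.780, 2.667, 1.196, 2.152, 1.780.
Sorted: 0.499, 1.196, 1.780, 1.780, 2.152, 2.667
Median = average of the two middle values = 1.780

θ* = 1.780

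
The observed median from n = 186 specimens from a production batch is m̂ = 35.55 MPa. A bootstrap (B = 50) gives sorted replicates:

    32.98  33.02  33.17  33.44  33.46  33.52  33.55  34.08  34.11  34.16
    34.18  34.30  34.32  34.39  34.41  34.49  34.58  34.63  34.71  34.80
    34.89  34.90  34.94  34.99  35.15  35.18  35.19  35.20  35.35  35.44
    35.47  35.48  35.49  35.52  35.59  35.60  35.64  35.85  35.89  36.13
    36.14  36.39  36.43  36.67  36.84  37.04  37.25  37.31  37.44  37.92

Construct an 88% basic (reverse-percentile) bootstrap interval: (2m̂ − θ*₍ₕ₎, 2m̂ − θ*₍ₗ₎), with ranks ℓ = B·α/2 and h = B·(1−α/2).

Percentile endpoints at ranks 3 and 47: θ*₍3₎ = 33.17, θ*₍47₎ = 37.25.
Basic interval reflects these around m̂:
  lower = 2 × 35.55 − 37.25 = 33.85
  upper = 2 × 35.55 − 33.17 = 37.93

(33.85, 37.93)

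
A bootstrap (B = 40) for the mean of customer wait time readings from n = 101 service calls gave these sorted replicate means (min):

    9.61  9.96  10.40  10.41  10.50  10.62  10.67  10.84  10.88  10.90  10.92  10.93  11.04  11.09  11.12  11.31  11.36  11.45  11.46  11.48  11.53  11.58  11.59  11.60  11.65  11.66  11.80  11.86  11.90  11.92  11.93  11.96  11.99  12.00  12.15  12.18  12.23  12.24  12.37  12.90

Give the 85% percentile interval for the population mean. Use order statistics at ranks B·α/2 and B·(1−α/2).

α = 0.15; lower rank = 40 × 0.075 = 3; upper rank = 40 × 0.925 = 37.
The 3rd smallest replicate is 10.40; the 37th is 12.23.

(10.40, 12.23)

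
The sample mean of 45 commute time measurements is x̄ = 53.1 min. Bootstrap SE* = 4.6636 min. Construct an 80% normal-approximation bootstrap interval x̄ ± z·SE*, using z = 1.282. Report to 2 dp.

Margin = 1.282 × 4.6636 = 5.979
Interval: 53.1 ± 5.979

(47.12, 59.08)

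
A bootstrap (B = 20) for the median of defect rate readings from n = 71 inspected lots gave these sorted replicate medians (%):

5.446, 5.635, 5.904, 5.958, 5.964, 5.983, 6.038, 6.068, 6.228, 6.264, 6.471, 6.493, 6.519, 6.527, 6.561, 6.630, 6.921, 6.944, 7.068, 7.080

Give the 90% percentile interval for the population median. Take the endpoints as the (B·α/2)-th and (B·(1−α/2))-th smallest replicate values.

(5.446, 7.068)

α = 0.10; lower rank = 20 × 0.050 = 1; upper rank = 20 × 0.950 = 19.
The 1st smallest replicate is 5.446; the 19th is 7.068.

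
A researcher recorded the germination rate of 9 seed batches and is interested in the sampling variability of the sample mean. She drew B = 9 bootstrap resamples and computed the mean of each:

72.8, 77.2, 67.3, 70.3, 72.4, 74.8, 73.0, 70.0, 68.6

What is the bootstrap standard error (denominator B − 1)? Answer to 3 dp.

Bootstrap SE is the standard deviation of the 9 replicate means.
Mean of replicates: (72.8 + 77.2 + 67.3 + 70.3 + 72.4 + 74.8 + 73.0 + 70.0 + 68.6) / 9 = 646.4000 / 9 = 71.8222
Sum of squared deviations: (+0.9778)² + (+5.3778)² + (−4.5222)² + (−1.5222)² + (+0.5778)² + (+2.9778)² + (+1.1778)² + (−1.8222)² + (−3.2222)² = 76.9356
Variance = 76.9356 / 8 = 9.6169
SE* = √9.6169

SE* = 3.101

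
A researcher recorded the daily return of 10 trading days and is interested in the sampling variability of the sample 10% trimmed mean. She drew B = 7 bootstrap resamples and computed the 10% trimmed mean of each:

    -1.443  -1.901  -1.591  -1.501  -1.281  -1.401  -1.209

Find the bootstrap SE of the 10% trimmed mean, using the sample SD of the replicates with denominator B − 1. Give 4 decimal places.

SE* = 0.2275

Bootstrap SE is the standard deviation of the 7 replicate 10% trimmed means.
Mean of replicates: ((-1.443) + (-1.901) + (-1.591) + (-1.501) + (-1.281) + (-1.401) + (-1.209)) / 7 = -10.32700 / 7 = -1.47529
Sum of squared deviations: (+0.03229)² + (−0.42571)² + (−0.11571)² + (−0.02571)² + (+0.19429)² + (+0.07429)² + (+0.26629)² = 0.31050
Variance = 0.31050 / 6 = 0.05175
SE* = √0.05175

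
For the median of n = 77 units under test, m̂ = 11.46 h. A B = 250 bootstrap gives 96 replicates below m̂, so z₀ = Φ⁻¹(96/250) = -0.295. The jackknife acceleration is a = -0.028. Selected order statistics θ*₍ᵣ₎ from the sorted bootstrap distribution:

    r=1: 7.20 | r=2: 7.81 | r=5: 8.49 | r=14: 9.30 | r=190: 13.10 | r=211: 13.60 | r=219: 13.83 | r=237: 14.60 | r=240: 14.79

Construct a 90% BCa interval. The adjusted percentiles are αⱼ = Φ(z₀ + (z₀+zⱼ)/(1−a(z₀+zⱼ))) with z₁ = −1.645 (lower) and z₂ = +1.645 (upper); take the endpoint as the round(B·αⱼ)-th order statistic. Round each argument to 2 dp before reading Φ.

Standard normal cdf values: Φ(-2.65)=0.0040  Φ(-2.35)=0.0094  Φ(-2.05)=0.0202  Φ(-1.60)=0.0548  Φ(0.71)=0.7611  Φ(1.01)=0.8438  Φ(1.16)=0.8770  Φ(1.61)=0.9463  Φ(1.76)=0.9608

(7.81, 13.60)

Lower: z₀ + z₁ = -0.295 + (-1.645) = -1.940; 1 − a(z₀+z₁) = 1 − (-0.028)(-1.940) = 0.9457; argument = -0.295 + (-1.940)/0.9457 = -2.3464 → -2.35.
α₁ = Φ(-2.35) = 0.0094; rank = round(250 × 0.0094) = 2; θ*₍2₎ = 7.81.
Upper: z₀ + z₂ = 1.350; 1 − a(z₀+z₂) = 1.0378; argument = 1.0058 → 1.01; α₂ = 0.8438; rank = 211; θ*₍211₎ = 13.60.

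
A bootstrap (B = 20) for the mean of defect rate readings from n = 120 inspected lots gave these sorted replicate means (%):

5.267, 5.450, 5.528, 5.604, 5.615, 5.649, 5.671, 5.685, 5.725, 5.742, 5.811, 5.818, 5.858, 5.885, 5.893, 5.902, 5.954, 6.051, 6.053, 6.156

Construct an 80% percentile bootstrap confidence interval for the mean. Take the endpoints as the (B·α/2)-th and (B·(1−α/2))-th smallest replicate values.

α = 0.20; lower rank = 20 × 0.100 = 2; upper rank = 20 × 0.900 = 18.
The 2nd smallest replicate is 5.450; the 18th is 6.051.

(5.450, 6.051)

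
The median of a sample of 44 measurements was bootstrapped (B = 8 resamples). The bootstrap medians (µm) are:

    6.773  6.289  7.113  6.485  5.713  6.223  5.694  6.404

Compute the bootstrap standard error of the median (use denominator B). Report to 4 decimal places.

SE* = 0.4523

Bootstrap SE is the standard deviation of the 8 replicate medians.
Mean of replicates: (6.773 + 6.289 + 7.113 + 6.485 + 5.713 + 6.223 + 5.694 + 6.404) / 8 = 50.69400 / 8 = 6.33675
Sum of squared deviations: (+0.43625)² + (−0.04775)² + (+0.77625)² + (+0.14825)² + (−0.62375)² + (−0.11375)² + (−0.64275)² + (+0.06725)² = 1.63679
Variance = 1.63679 / 8 = 0.20460
SE* = √0.20460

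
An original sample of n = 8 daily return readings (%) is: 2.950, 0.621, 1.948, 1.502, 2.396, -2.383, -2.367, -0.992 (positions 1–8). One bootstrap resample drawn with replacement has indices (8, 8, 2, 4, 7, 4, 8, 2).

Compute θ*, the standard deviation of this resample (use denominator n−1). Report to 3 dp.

Resample values: -0.992, -0.992, 0.621, 1.502, -2.367, 1.502, -0.992, 0.621.
Mean = -0.1371; sum of squared deviations = 13.6877
s² = 13.6877 / 7 = 1.9554
s = √1.9554 = 1.398

θ* = 1.398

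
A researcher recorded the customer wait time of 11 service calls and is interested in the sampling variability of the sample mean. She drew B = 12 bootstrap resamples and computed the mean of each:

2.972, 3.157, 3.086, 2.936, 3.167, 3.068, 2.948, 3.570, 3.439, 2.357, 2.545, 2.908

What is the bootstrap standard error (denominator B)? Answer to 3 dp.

SE* = 0.318

Bootstrap SE is the standard deviation of the 12 replicate means.
Mean of replicates: (2.972 + 3.157 + 3.086 + 2.936 + 3.167 + 3.068 + 2.948 + 3.570 + 3.439 + 2.357 + 2.545 + 2.908) / 12 = 36.1530 / 12 = 3.0128
Sum of squared deviations: (−0.0408)² + (+0.1442)² + (+0.0732)² + (−0.0768)² + (+0.1542)² + (+0.0553)² + (−0.0648)² + (+0.5572)² + (+0.4263)² + (−0.6557)² + (−0.4678)² + (−0.1048)² = 1.2168
Variance = 1.2168 / 12 = 0.1014
SE* = √0.1014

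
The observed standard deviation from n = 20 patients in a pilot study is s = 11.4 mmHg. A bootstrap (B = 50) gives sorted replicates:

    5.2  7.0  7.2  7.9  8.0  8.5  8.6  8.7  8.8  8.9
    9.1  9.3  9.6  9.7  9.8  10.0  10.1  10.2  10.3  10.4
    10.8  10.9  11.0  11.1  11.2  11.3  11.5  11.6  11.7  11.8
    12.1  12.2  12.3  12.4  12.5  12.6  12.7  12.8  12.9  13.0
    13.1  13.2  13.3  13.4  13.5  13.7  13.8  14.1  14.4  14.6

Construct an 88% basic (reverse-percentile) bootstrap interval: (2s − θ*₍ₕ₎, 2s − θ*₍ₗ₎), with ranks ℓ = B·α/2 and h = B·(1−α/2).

(9.0, 15.6)

Percentile endpoints at ranks 3 and 47: θ*₍3₎ = 7.2, θ*₍47₎ = 13.8.
Basic interval reflects these around s:
  lower = 2 × 11.4 − 13.8 = 9.0
  upper = 2 × 11.4 − 7.2 = 15.6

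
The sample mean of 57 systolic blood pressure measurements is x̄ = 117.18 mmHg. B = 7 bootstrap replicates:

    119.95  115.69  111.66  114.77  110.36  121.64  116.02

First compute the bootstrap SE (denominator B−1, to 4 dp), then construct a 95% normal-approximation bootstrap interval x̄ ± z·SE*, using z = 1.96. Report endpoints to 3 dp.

Mean of replicates = 115.7271; sum of squared deviations = 99.1455; SE* = √(99.1455/6) = 4.0650
Margin = 1.96 × 4.0650 = 7.9674
Interval: 117.18 ± 7.9674

(109.213, 125.147)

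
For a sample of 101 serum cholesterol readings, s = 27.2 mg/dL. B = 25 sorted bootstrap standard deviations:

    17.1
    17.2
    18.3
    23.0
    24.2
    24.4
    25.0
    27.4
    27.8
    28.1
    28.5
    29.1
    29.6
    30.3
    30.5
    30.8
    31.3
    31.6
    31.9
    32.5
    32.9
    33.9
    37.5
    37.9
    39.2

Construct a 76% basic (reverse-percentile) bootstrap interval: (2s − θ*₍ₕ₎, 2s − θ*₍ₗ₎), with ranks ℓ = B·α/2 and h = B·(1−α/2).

Percentile endpoints at ranks 3 and 22: θ*₍3₎ = 18.3, θ*₍22₎ = 33.9.
Basic interval reflects these around s:
  lower = 2 × 27.2 − 33.9 = 20.5
  upper = 2 × 27.2 − 18.3 = 36.1

(20.5, 36.1)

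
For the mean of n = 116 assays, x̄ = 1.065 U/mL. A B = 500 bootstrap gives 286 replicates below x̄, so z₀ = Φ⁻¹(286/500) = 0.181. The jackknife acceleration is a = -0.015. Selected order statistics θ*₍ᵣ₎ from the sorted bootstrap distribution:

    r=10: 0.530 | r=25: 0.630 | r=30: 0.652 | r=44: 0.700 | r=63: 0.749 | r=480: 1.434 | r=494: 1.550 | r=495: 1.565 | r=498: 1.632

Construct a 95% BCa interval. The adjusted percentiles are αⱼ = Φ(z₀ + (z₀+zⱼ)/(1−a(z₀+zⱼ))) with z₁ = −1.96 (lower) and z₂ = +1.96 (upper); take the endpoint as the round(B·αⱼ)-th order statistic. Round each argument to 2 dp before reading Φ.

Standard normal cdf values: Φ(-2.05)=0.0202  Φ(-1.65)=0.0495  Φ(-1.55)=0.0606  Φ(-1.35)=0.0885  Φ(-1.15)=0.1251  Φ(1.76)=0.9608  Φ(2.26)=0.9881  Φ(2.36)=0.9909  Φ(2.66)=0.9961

(0.630, 1.550)

Lower: z₀ + z₁ = 0.181 + (-1.960) = -1.779; 1 − a(z₀+z₁) = 1 − (-0.015)(-1.779) = 0.9733; argument = 0.181 + (-1.779)/0.9733 = -1.6468 → -1.65.
α₁ = Φ(-1.65) = 0.0495; rank = round(500 × 0.0495) = 25; θ*₍25₎ = 0.630.
Upper: z₀ + z₂ = 2.141; 1 − a(z₀+z₂) = 1.0321; argument = 2.2554 → 2.26; α₂ = 0.9881; rank = 494; θ*₍494₎ = 1.550.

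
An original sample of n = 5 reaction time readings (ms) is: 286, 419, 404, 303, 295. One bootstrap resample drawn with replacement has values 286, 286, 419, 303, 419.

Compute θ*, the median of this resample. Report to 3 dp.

Sorted: 286, 286, 303, 419, 419
Median = middle value = 303.000

θ* = 303.000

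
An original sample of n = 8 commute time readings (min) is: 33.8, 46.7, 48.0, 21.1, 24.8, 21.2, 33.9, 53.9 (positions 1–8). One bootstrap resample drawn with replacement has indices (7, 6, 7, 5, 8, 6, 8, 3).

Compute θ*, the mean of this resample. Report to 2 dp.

Resample values: 33.9, 21.2, 33.9, 24.8, 53.9, 21.2, 53.9, 48.0.
Mean = (33.9 + 21.2 + 33.9 + 24.8 + 53.9 + 21.2 + 53.9 + 48.0) / 8 = 290.80 / 8 = 36.35

θ* = 36.35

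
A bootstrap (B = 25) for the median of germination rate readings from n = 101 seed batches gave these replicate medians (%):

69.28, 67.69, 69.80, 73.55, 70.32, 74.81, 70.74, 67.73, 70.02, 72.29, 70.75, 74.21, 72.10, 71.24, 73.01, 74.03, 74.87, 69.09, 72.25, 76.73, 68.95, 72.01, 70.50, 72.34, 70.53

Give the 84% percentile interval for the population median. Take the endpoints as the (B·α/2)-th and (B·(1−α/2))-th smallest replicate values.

Sorted replicates: 67.69, 67.73, 68.95, 69.09, 69.28, 69.80, 70.02, 70.32, 70.50, 70.53, 70.74, 70.75, 71.24, 72.01, 72.10, 72.25, 72.29, 72.34, 73.01, 73.55, 74.03, 74.21, 74.81, 74.87, 76.73
α = 0.16; lower rank = 25 × 0.080 = 2; upper rank = 25 × 0.920 = 23.
The 2nd smallest replicate is 67.73; the 23rd is 74.81.

(67.73, 74.81)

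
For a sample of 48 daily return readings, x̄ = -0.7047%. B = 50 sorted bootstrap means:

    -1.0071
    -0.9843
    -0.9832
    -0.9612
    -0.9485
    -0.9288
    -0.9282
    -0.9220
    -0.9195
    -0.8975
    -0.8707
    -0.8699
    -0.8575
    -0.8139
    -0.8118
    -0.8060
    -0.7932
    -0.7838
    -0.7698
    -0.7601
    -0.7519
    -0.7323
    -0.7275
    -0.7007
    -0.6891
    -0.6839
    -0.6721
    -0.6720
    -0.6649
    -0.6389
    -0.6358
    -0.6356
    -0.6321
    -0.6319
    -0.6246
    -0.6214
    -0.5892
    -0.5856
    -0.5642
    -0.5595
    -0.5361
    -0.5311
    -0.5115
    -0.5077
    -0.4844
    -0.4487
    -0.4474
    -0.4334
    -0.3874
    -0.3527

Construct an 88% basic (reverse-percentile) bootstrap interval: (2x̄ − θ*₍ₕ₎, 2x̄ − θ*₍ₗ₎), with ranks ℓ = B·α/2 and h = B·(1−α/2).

Percentile endpoints at ranks 3 and 47: θ*₍3₎ = -0.9832, θ*₍47₎ = -0.4474.
Basic interval reflects these around x̄:
  lower = 2 × -0.7047 − -0.4474 = -0.9620
  upper = 2 × -0.7047 − -0.9832 = -0.4262

(-0.9620, -0.4262)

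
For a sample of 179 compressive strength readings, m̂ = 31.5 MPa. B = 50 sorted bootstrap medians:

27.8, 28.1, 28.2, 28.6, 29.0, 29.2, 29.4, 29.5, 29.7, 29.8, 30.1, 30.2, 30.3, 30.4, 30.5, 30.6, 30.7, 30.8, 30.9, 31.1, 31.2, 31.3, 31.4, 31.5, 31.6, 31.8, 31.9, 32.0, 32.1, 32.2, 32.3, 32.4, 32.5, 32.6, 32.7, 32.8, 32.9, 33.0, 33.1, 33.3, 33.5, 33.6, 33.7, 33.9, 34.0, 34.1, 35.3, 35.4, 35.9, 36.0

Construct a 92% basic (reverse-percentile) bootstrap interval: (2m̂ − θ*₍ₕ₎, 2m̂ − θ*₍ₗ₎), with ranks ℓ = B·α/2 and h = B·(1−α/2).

Percentile endpoints at ranks 2 and 48: θ*₍2₎ = 28.1, θ*₍48₎ = 35.4.
Basic interval reflects these around m̂:
  lower = 2 × 31.5 − 35.4 = 27.6
  upper = 2 × 31.5 − 28.1 = 34.9

(27.6, 34.9)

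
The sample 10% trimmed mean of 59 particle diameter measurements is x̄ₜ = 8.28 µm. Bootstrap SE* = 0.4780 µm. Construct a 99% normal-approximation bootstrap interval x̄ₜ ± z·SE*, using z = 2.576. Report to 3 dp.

Margin = 2.576 × 0.4780 = 1.2313
Interval: 8.28 ± 1.2313

(7.049, 9.511)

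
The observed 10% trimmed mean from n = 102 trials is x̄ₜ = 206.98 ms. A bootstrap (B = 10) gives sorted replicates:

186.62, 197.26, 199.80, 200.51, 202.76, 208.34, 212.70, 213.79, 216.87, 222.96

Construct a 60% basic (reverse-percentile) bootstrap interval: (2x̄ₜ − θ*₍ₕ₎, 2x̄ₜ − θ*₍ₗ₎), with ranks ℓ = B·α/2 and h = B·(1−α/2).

(200.17, 216.70)

Percentile endpoints at ranks 2 and 8: θ*₍2₎ = 197.26, θ*₍8₎ = 213.79.
Basic interval reflects these around x̄ₜ:
  lower = 2 × 206.98 − 213.79 = 200.17
  upper = 2 × 206.98 − 197.26 = 216.70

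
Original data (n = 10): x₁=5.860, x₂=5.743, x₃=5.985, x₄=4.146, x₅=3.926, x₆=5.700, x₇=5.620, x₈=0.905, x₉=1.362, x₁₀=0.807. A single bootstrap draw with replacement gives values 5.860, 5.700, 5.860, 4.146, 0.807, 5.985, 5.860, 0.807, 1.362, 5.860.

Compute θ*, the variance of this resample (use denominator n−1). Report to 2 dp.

θ* = 5.28

Mean = 4.2247; sum of squared deviations = 47.5346
s² = 47.5346 / 9 = 5.2816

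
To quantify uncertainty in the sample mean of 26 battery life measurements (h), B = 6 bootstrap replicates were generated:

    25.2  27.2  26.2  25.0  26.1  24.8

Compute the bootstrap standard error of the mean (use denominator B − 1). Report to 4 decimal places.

Bootstrap SE is the standard deviation of the 6 replicate means.
Mean of replicates: (25.2 + 27.2 + 26.2 + 25.0 + 26.1 + 24.8) / 6 = 154.50000 / 6 = 25.75000
Sum of squared deviations: (−0.55000)² + (+1.45000)² + (+0.45000)² + (−0.75000)² + (+0.35000)² + (−0.95000)² = 4.19500
Variance = 4.19500 / 5 = 0.83900
SE* = √0.83900

SE* = 0.9160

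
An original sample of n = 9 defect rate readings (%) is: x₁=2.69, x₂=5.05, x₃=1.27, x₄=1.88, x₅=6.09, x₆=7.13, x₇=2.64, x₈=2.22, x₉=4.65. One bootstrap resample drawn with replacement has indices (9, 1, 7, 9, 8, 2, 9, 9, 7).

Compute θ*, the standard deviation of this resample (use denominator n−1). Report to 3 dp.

Resample values: 4.65, 2.69, 2.64, 4.65, 2.22, 5.05, 4.65, 4.65, 2.64.
Mean = 3.7600; sum of squared deviations = 10.8578
s² = 10.8578 / 8 = 1.3572
s = √1.3572 = 1.165

θ* = 1.165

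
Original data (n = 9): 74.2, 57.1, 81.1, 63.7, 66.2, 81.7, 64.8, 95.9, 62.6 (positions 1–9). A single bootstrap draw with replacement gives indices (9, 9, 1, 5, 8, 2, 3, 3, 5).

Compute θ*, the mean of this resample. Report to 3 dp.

θ* = 71.889

Resample values: 62.6, 62.6, 74.2, 66.2, 95.9, 57.1, 81.1, 81.1, 66.2.
Mean = (62.6 + 62.6 + 74.2 + 66.2 + 95.9 + 57.1 + 81.1 + 81.1 + 66.2) / 9 = 647.00 / 9 = 71.889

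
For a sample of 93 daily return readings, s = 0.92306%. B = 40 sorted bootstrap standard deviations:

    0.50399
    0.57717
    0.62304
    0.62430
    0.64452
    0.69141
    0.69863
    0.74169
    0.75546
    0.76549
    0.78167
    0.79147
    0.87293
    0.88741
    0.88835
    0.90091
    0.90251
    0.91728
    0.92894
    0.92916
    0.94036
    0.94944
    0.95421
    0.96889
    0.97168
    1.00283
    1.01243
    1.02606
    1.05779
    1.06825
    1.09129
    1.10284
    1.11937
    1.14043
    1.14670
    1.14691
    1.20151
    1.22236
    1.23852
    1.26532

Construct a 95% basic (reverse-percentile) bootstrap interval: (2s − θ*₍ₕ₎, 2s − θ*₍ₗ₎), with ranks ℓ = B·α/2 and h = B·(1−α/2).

(0.60760, 1.34213)

Percentile endpoints at ranks 1 and 39: θ*₍1₎ = 0.50399, θ*₍39₎ = 1.23852.
Basic interval reflects these around s:
  lower = 2 × 0.92306 − 1.23852 = 0.60760
  upper = 2 × 0.92306 − 0.50399 = 1.34213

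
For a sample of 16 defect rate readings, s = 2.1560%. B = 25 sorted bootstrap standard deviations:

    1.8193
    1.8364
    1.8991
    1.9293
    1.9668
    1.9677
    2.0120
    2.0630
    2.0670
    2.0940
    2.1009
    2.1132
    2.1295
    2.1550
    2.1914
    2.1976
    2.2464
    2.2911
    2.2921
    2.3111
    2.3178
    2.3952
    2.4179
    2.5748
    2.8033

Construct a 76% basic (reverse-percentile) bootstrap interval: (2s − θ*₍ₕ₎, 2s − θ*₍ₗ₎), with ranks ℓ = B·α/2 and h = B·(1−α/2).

Percentile endpoints at ranks 3 and 22: θ*₍3₎ = 1.8991, θ*₍22₎ = 2.3952.
Basic interval reflects these around s:
  lower = 2 × 2.1560 − 2.3952 = 1.9168
  upper = 2 × 2.1560 − 1.8991 = 2.4129

(1.9168, 2.4129)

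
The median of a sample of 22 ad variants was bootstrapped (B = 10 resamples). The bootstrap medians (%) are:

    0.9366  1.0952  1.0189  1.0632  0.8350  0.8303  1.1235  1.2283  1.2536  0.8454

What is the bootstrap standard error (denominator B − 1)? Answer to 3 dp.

SE* = 0.158

Bootstrap SE is the standard deviation of the 10 replicate medians.
Mean of replicates: (0.9366 + 1.0952 + 1.0189 + 1.0632 + 0.8350 + 0.8303 + 1.1235 + 1.2283 + 1.2536 + 0.8454) / 10 = 10.23000 / 10 = 1.02300
Sum of squared deviations: (−0.08640)² + (+0.07220)² + (−0.00410)² + (+0.04020)² + (−0.18800)² + (−0.19270)² + (+0.10050)² + (+0.20530)² + (+0.23060)² + (−0.17760)² = 0.22375
Variance = 0.22375 / 9 = 0.02486
SE* = √0.02486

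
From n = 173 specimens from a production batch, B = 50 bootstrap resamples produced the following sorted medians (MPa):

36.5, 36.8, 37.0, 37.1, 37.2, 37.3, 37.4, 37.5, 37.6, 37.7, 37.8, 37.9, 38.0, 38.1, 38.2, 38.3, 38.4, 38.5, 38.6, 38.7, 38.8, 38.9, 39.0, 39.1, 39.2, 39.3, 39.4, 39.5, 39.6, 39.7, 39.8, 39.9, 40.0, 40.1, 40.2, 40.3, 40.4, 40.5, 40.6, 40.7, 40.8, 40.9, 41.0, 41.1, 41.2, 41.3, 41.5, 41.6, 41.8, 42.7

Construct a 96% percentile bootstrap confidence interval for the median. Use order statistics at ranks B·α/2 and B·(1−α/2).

(36.5, 41.8)

α = 0.04; lower rank = 50 × 0.020 = 1; upper rank = 50 × 0.980 = 49.
The 1st smallest replicate is 36.5; the 49th is 41.8.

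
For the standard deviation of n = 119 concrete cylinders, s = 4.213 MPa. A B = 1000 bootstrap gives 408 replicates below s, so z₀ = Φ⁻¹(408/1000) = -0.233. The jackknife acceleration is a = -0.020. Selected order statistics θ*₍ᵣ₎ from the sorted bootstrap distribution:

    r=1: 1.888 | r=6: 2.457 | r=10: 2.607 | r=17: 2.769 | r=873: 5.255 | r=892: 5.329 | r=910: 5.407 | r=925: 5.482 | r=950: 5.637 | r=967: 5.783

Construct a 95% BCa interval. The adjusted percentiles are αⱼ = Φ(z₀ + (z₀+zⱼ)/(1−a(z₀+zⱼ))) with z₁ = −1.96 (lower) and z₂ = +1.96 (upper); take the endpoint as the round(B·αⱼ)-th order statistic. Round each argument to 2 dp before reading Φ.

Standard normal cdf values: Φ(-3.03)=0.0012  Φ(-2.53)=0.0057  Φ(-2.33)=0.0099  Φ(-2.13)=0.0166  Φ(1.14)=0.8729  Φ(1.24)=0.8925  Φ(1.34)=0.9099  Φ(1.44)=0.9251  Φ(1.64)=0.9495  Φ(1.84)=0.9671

Lower: z₀ + z₁ = -0.233 + (-1.960) = -2.193; 1 − a(z₀+z₁) = 1 − (-0.020)(-2.193) = 0.9561; argument = -0.233 + (-2.193)/0.9561 = -2.5266 → -2.53.
α₁ = Φ(-2.53) = 0.0057; rank = round(1000 × 0.0057) = 6; θ*₍6₎ = 2.457.
Upper: z₀ + z₂ = 1.727; 1 − a(z₀+z₂) = 1.0345; argument = 1.4363 → 1.44; α₂ = 0.9251; rank = 925; θ*₍925₎ = 5.482.

(2.457, 5.482)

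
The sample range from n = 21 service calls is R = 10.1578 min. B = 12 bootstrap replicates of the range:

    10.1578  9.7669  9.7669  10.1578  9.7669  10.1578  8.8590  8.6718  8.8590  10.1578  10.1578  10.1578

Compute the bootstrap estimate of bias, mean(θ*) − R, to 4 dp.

mean(θ*) = (10.1578 + 9.7669 + 9.7669 + 10.1578 + 9.7669 + 10.1578 + 8.8590 + 8.6718 + 8.8590 + 10.1578 + 10.1578 + 10.1578) / 12 = 9.71978
bias = 9.71978 − 10.1578

bias = −0.4380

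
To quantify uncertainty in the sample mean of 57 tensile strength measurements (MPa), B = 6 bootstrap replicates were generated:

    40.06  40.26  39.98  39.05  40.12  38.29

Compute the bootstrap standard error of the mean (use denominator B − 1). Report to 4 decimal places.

Bootstrap SE is the standard deviation of the 6 replicate means.
Mean of replicates: (40.06 + 40.26 + 39.98 + 39.05 + 40.12 + 38.29) / 6 = 237.76000 / 6 = 39.62667
Sum of squared deviations: (+0.43333)² + (+0.63333)² + (+0.35333)² + (−0.57667)² + (+0.49333)² + (−1.33667)² = 3.07633
Variance = 3.07633 / 5 = 0.61527
SE* = √0.61527

SE* = 0.7844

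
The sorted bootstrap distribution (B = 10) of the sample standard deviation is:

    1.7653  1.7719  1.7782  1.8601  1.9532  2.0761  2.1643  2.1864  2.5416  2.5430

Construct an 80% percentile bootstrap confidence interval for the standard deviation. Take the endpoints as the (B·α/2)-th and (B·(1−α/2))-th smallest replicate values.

α = 0.20; lower rank = 10 × 0.100 = 1; upper rank = 10 × 0.900 = 9.
The 1st smallest replicate is 1.7653; the 9th is 2.5416.

(1.7653, 2.5416)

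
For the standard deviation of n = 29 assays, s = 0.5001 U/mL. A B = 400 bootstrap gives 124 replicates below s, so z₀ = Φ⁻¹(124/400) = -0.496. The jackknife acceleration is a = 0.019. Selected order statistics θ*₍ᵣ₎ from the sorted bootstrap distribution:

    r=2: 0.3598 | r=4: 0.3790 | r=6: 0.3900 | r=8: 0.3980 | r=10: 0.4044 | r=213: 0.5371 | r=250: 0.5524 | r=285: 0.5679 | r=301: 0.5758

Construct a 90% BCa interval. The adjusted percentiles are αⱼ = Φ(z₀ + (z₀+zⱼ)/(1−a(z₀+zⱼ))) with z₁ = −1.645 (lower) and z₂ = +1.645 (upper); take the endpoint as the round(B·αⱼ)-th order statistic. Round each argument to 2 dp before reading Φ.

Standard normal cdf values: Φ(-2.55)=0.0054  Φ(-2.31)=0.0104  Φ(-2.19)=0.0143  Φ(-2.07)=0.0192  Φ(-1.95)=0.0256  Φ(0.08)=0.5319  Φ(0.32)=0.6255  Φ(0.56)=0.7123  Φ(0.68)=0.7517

Lower: z₀ + z₁ = -0.496 + (-1.645) = -2.141; 1 − a(z₀+z₁) = 1 − (0.019)(-2.141) = 1.0407; argument = -0.496 + (-2.141)/1.0407 = -2.5533 → -2.55.
α₁ = Φ(-2.55) = 0.0054; rank = round(400 × 0.0054) = 2; θ*₍2₎ = 0.3598.
Upper: z₀ + z₂ = 1.149; 1 − a(z₀+z₂) = 0.9782; argument = 0.6786 → 0.68; α₂ = 0.7517; rank = 301; θ*₍301₎ = 0.5758.

(0.3598, 0.5758)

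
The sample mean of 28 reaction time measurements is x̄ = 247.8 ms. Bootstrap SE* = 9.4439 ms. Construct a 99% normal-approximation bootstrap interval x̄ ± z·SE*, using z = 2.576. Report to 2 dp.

Margin = 2.576 × 9.4439 = 24.327
Interval: 247.8 ± 24.327

(223.47, 272.13)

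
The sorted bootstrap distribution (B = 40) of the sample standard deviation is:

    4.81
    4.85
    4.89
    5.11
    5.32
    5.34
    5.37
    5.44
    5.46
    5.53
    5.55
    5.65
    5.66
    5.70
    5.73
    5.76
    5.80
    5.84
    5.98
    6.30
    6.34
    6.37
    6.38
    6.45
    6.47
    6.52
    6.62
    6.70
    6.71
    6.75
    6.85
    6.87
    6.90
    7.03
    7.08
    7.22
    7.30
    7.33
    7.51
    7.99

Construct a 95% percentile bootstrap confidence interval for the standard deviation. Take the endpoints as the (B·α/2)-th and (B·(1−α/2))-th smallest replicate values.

α = 0.05; lower rank = 40 × 0.025 = 1; upper rank = 40 × 0.975 = 39.
The 1st smallest replicate is 4.81; the 39th is 7.51.

(4.81, 7.51)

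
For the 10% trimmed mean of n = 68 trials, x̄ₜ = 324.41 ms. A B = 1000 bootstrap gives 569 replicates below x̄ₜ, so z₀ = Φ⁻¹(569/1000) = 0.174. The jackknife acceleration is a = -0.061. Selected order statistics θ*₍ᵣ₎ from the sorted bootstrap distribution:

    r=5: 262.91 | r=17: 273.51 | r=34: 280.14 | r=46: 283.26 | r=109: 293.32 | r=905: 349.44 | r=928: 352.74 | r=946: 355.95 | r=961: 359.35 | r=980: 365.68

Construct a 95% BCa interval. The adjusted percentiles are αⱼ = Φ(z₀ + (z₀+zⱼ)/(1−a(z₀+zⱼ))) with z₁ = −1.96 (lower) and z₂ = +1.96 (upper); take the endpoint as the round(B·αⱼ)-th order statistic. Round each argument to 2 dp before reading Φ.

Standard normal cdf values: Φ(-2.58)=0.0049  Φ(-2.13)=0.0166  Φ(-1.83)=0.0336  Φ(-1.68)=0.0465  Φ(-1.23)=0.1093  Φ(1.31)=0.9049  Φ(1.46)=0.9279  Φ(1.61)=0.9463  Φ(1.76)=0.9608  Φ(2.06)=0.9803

(280.14, 365.68)

Lower: z₀ + z₁ = 0.174 + (-1.960) = -1.786; 1 − a(z₀+z₁) = 1 − (-0.061)(-1.786) = 0.8911; argument = 0.174 + (-1.786)/0.8911 = -1.8304 → -1.83.
α₁ = Φ(-1.83) = 0.0336; rank = round(1000 × 0.0336) = 34; θ*₍34₎ = 280.14.
Upper: z₀ + z₂ = 2.134; 1 − a(z₀+z₂) = 1.1302; argument = 2.0622 → 2.06; α₂ = 0.9803; rank = 980; θ*₍980₎ = 365.68.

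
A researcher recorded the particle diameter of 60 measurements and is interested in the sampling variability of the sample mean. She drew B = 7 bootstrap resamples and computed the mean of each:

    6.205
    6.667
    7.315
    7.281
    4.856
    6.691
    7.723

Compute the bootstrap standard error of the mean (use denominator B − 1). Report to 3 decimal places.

Bootstrap SE is the standard deviation of the 7 replicate means.
Mean of replicates: (6.205 + 6.667 + 7.315 + 7.281 + 4.856 + 6.691 + 7.723) / 7 = 46.7380 / 7 = 6.6769
Sum of squared deviations: (−0.4719)² + (−0.0099)² + (+0.6381)² + (+0.6041)² + (−1.8209)² + (+0.0141)² + (+1.0461)² = 5.4051
Variance = 5.4051 / 6 = 0.9008
SE* = √0.9008

SE* = 0.949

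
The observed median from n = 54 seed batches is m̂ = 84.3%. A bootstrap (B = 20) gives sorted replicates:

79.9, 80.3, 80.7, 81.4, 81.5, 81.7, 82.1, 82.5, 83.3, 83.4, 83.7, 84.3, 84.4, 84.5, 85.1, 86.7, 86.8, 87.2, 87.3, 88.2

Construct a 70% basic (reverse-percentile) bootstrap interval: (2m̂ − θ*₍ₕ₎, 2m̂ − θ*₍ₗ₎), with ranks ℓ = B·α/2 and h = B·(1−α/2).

(81.8, 87.9)

Percentile endpoints at ranks 3 and 17: θ*₍3₎ = 80.7, θ*₍17₎ = 86.8.
Basic interval reflects these around m̂:
  lower = 2 × 84.3 − 86.8 = 81.8
  upper = 2 × 84.3 − 80.7 = 87.9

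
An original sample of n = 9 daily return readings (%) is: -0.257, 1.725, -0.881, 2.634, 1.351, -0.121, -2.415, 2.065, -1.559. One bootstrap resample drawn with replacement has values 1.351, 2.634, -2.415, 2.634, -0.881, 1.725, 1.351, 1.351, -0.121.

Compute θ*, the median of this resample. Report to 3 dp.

Sorted: -2.415, -0.881, -0.121, 1.351, 1.351, 1.351, 1.725, 2.634, 2.634
Median = middle value = 1.351

θ* = 1.351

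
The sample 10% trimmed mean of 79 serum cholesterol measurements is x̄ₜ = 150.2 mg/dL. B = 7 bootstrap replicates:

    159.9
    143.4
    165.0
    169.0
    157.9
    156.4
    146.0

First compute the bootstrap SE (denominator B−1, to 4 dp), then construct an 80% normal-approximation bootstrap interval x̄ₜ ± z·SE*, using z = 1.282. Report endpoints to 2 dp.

Mean of replicates = 156.8000; sum of squared deviations = 523.2600; SE* = √(523.2600/6) = 9.3386
Margin = 1.282 × 9.3386 = 11.972
Interval: 150.2 ± 11.972

(138.23, 162.17)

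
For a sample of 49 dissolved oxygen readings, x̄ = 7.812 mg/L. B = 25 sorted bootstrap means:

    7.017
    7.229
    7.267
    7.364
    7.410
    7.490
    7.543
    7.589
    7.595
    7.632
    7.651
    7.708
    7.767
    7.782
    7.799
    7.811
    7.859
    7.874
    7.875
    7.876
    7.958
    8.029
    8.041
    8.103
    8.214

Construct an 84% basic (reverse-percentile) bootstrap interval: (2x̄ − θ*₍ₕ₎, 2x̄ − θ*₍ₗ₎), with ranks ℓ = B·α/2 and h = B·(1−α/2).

(7.583, 8.395)

Percentile endpoints at ranks 2 and 23: θ*₍2₎ = 7.229, θ*₍23₎ = 8.041.
Basic interval reflects these around x̄:
  lower = 2 × 7.812 − 8.041 = 7.583
  upper = 2 × 7.812 − 7.229 = 8.395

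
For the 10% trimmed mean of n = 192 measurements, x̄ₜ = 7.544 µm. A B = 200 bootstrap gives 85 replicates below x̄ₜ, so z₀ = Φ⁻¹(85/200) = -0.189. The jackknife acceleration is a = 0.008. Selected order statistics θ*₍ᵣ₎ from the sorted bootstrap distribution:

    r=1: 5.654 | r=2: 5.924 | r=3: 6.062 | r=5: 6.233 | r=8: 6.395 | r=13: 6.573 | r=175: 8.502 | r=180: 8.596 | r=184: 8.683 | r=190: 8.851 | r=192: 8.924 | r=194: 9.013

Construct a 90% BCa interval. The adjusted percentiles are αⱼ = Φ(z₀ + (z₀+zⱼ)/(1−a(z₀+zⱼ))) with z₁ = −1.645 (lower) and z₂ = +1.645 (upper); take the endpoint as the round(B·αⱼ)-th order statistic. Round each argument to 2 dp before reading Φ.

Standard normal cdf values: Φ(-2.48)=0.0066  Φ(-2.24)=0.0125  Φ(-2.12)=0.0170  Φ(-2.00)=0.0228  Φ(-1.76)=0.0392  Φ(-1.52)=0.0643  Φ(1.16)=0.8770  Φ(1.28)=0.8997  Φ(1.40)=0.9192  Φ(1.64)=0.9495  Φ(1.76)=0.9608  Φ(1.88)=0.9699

(6.233, 8.596)

Lower: z₀ + z₁ = -0.189 + (-1.645) = -1.834; 1 − a(z₀+z₁) = 1 − (0.008)(-1.834) = 1.0147; argument = -0.189 + (-1.834)/1.0147 = -1.9965 → -2.00.
α₁ = Φ(-2.00) = 0.0228; rank = round(200 × 0.0228) = 5; θ*₍5₎ = 6.233.
Upper: z₀ + z₂ = 1.456; 1 − a(z₀+z₂) = 0.9884; argument = 1.2842 → 1.28; α₂ = 0.8997; rank = 180; θ*₍180₎ = 8.596.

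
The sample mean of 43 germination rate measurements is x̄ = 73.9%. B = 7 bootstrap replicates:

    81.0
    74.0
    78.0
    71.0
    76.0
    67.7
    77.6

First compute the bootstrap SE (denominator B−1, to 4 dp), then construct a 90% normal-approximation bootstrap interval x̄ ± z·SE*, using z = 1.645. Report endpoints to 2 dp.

Mean of replicates = 75.0429; sum of squared deviations = 123.0371; SE* = √(123.0371/6) = 4.5284
Margin = 1.645 × 4.5284 = 7.449
Interval: 73.9 ± 7.449

(66.45, 81.35)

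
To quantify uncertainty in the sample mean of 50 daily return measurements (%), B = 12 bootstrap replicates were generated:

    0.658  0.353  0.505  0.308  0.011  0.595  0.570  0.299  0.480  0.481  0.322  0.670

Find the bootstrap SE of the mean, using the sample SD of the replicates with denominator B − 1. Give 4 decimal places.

Bootstrap SE is the standard deviation of the 12 replicate means.
Mean of replicates: (0.658 + 0.353 + 0.505 + 0.308 + 0.011 + 0.595 + 0.570 + 0.299 + 0.480 + 0.481 + 0.322 + 0.670) / 12 = 5.25200 / 12 = 0.43767
Sum of squared deviations: (+0.22033)² + (−0.08467)² + (+0.06733)² + (−0.12967)² + (−0.42667)² + (+0.15733)² + (+0.13233)² + (−0.13867)² + (+0.04233)² + (+0.04333)² + (−0.11567)² + (+0.23233)² = 0.39163
Variance = 0.39163 / 11 = 0.03560
SE* = √0.03560

SE* = 0.1887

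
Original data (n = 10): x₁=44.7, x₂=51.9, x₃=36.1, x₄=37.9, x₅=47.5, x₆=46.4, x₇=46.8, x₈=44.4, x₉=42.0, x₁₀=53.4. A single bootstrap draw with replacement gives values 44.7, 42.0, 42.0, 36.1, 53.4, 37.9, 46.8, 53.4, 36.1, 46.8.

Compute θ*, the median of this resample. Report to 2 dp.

Sorted: 36.1, 36.1, 37.9, 42.0, 42.0, 44.7, 46.8, 46.8, 53.4, 53.4
Median = average of the two middle values = 43.35

θ* = 43.35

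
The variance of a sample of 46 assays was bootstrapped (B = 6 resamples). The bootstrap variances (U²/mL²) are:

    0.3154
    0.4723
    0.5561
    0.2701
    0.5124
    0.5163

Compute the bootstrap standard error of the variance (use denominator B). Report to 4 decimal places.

Bootstrap SE is the standard deviation of the 6 replicate variances.
Mean of replicates: (0.3154 + 0.4723 + 0.5561 + 0.2701 + 0.5124 + 0.5163) / 6 = 2.64260 / 6 = 0.44043
Sum of squared deviations: (−0.12503)² + (+0.03187)² + (+0.11567)² + (−0.17033)² + (+0.07197)² + (+0.07587)² = 0.06998
Variance = 0.06998 / 6 = 0.01166
SE* = √0.01166

SE* = 0.1080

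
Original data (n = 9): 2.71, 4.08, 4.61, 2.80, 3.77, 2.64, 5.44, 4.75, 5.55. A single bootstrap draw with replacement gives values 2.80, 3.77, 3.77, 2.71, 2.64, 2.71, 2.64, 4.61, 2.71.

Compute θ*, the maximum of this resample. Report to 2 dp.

θ* = 4.61

Maximum = 4.61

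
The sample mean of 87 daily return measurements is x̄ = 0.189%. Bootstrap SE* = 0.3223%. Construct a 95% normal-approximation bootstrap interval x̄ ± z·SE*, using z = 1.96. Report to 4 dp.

Margin = 1.96 × 0.3223 = 0.63171
Interval: 0.189 ± 0.63171

(-0.4427, 0.8207)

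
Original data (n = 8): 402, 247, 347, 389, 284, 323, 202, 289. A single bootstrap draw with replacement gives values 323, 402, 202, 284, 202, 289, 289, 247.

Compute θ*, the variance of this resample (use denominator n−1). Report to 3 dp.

θ* = 4309.643

Mean = 279.7500; sum of squared deviations = 30167.5000
s² = 30167.5000 / 7 = 4309.6429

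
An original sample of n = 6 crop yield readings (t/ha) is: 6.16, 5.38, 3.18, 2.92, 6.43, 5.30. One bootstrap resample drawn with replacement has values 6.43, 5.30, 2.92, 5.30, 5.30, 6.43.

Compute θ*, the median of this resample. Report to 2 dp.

Sorted: 2.92, 5.30, 5.30, 5.30, 6.43, 6.43
Median = average of the two middle values = 5.30

θ* = 5.30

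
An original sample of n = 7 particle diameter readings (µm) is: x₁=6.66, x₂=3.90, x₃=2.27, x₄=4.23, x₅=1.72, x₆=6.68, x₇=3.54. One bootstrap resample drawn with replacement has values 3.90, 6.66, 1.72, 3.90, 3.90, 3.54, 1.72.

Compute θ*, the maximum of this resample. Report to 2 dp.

Maximum = 6.66

θ* = 6.66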